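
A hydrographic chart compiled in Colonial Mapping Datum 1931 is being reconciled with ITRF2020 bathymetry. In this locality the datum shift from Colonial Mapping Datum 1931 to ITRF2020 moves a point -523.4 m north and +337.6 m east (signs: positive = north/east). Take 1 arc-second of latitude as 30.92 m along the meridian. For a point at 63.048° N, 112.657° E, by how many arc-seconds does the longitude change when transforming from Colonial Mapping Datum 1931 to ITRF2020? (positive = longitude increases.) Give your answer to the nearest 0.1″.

Δλ = 24.1″

At latitude 63.048°, cos φ = 0.453244.
1″ of longitude at this latitude = 30.92 × cos φ = 14.0143 m, so Δλ = 337.6 / 14.0143 = 24.090″.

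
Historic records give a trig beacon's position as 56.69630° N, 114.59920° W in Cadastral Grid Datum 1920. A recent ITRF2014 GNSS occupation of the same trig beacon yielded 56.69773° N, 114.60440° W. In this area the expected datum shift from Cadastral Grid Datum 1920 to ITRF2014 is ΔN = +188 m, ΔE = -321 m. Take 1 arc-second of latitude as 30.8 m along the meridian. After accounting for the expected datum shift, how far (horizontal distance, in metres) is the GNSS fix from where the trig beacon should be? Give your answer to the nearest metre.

30 m

Observed coordinate differences: Δφ = +0.00143°, Δλ = -0.00520°.
Converting to metres (1° lat = 110880 m, cos φ = 0.549077): observed ΔN = 158.6 m, observed ΔE = -316.6 m.
Subtracting the expected shift leaves a residual of 158.6 − (188) = -29.4 m north and -316.6 − (-321) = 4.4 m east.
Residual distance = √((-29.4)² + 4.4²) = 29.8 m.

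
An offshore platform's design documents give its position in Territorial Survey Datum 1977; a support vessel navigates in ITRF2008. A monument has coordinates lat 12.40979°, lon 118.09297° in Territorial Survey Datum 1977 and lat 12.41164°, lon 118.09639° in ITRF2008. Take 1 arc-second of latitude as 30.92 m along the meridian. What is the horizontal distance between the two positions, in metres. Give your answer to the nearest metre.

425 m

Δφ = 12.41164° − 12.40979° = +0.00185°; Δλ = 118.09639° − 118.09297° = +0.00342°.
1° of latitude = 3600 × 30.92 = 111312 m.
ΔN = Δφ × 111312 = 205.9 m; ΔE = Δλ × 111312 × cos(12.40979°) = +0.00342 × 111312 × 0.976636 = 371.8 m.
Distance = √(ΔE² + ΔN²) = √(371.8² + 205.9²) = 425.0 m.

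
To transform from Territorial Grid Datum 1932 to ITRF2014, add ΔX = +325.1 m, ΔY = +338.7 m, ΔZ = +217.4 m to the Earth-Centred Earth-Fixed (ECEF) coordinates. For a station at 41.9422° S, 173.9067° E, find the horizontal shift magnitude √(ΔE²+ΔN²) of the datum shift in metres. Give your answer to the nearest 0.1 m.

The local east axis at (φ, λ) is (−sin λ, cos λ, 0), so ΔE = −sin(173.9067°)·325.1 + cos(173.9067°)·338.7 = -371.30 m.
The local north axis is (−sin φ cos λ, −sin φ sin λ, cos φ), giving ΔN = -216.063 + 24.030 + 161.706 = -30.33 m.
Horizontal magnitude = √(ΔE² + ΔN²) = √((-371.30)² + (-30.33)²) = 372.53 m.

372.5 m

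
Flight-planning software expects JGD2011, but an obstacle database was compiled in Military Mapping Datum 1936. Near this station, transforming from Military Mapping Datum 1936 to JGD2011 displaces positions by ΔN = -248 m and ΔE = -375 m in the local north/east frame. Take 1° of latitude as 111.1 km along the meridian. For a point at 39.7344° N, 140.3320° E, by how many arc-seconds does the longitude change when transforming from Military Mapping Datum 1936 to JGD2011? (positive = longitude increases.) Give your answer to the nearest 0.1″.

At latitude 39.7344°, cos φ = 0.769016.
1° of longitude at this latitude = 111.1 × cos φ = 85.44 km, so Δλ = -375.0 / 85437.7 = -0.0043892° = -15.801″.

Δλ = -15.8″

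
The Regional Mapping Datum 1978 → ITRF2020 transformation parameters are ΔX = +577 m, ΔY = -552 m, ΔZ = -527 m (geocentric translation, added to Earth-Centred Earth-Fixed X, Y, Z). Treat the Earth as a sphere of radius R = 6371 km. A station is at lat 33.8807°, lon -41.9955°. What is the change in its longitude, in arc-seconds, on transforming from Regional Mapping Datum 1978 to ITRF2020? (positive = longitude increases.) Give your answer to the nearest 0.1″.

Δλ = -0.9″

sin φ = 0.557465, cos φ = 0.830200, sin λ = -0.669072, cos λ = 0.743197.
East component: ΔE = −sin λ·ΔX + cos λ·ΔY = −(-0.669072)(577) + (0.743197)(-552) = -24.19 m.
1° of latitude spans πR/180 = 111195 m; at latitude φ, 1° of longitude spans that × cos φ = 92314.0 m, so Δλ = -24.19 / 92314.0 × 3600 = -0.943″.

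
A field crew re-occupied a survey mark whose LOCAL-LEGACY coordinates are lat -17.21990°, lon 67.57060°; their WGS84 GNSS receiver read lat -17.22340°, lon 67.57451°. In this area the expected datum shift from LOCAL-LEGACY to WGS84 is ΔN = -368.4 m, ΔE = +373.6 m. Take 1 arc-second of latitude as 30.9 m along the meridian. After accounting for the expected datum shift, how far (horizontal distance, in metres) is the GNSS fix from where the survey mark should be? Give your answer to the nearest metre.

Observed coordinate differences: Δφ = -0.00350°, Δλ = +0.00391°.
Converting to metres (1° lat = 111240 m, cos φ = 0.955176): observed ΔN = -389.3 m, observed ΔE = 415.5 m.
Subtracting the expected shift leaves a residual of -389.3 − (-368.4) = -20.9 m north and 415.5 − (373.6) = 41.9 m east.
Residual distance = √((-20.9)² + 41.9²) = 46.8 m.

47 m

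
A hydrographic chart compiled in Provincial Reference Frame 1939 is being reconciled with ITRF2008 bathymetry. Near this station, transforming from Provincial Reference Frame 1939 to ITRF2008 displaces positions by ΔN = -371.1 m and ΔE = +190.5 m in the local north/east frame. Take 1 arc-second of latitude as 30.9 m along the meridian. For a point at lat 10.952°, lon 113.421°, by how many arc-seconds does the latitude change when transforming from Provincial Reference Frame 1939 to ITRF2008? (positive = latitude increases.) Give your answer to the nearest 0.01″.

1″ of latitude = 30.90 m, so Δφ = -371.1 / 30.90 = -12.010″.

Δφ = -12.01″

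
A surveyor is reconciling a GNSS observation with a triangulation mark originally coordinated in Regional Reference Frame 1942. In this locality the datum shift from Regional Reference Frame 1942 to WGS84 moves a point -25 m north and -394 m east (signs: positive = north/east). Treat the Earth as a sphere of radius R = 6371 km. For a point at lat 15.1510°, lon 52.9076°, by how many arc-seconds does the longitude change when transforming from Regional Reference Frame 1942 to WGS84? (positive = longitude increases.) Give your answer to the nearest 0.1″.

At latitude 15.1510°, cos φ = 0.965240.
One radian of longitude at latitude φ spans R cos φ, so Δλ = ΔE / (R cos φ) = -394.0 / (6371000 × 0.965240) = -6.4070e-05 rad = -13.215″.

Δλ = -13.2″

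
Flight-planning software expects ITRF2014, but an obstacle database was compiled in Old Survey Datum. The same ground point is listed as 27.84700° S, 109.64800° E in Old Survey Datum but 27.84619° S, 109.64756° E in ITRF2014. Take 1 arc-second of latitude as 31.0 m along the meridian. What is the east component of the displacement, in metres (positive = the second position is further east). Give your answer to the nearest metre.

ΔE = -43 m

Δφ = -27.84619° − -27.84700° = +0.00081°; Δλ = 109.64756° − 109.64800° = -0.00044°.
1° of latitude = 3600 × 31.00 = 111600 m.
ΔN = Δφ × 111600 = 90.4 m; ΔE = Δλ × 111600 × cos(-27.84700°) = -0.00044 × 111600 × 0.884198 = -43.4 m.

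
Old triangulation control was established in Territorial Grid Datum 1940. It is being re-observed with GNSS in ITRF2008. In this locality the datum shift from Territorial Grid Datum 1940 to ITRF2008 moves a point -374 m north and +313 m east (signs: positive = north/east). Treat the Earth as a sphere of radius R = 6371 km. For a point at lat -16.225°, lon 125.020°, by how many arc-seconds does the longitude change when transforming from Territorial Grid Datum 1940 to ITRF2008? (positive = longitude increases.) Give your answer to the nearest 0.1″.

At latitude -16.225°, cos φ = 0.960172.
One radian of longitude at latitude φ spans R cos φ, so Δλ = ΔE / (R cos φ) = 313.0 / (6371000 × 0.960172) = 5.1167e-05 rad = 10.554″.

Δλ = 10.6″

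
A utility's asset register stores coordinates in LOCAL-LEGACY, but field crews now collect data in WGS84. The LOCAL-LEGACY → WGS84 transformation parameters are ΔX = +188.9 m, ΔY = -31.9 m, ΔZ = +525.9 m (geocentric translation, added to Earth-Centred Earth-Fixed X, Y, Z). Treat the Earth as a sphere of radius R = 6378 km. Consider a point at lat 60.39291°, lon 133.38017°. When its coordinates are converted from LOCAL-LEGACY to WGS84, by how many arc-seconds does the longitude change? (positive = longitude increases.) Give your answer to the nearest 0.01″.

Δλ = -7.55″

sin φ = 0.869434, cos φ = 0.494049, sin λ = 0.726812, cos λ = -0.686836.
East component: ΔE = −sin λ·ΔX + cos λ·ΔY = −(0.726812)(188.9) + (-0.686836)(-31.9) = -115.38 m.
1° of latitude spans πR/180 = 111317 m; at latitude φ, 1° of longitude spans that × cos φ = 54996.2 m, so Δλ = -115.38 / 54996.2 × 3600 = -7.553″.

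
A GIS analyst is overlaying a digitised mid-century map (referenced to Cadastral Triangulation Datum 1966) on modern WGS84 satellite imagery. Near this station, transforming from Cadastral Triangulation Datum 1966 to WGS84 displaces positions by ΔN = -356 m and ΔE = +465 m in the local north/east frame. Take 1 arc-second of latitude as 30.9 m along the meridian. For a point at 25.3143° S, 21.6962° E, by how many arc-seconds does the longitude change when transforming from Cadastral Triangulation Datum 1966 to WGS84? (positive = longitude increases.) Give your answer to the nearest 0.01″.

Δλ = 16.65″

At latitude -25.3143°, cos φ = 0.903976.
1″ of longitude at this latitude = 30.90 × cos φ = 27.9329 m, so Δλ = 465.0 / 27.9329 = 16.647″.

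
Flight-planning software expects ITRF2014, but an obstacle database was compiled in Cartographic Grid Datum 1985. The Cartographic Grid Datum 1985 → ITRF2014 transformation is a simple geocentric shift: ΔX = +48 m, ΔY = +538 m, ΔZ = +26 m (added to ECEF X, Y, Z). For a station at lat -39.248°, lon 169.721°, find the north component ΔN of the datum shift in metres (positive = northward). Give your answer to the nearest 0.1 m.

ΔN = 51.0 m

At φ = -39.248°, λ = 169.721°: sin φ = -0.632678, cos φ = 0.774415, sin λ = 0.178442, cos λ = -0.983951.
ΔN = −sin φ cos λ·ΔX − sin φ sin λ·ΔY + cos φ·ΔZ = −(-0.632678)(-0.983951)(48) − (-0.632678)(0.178442)(538) + (0.774415)(26) = 50.99 m.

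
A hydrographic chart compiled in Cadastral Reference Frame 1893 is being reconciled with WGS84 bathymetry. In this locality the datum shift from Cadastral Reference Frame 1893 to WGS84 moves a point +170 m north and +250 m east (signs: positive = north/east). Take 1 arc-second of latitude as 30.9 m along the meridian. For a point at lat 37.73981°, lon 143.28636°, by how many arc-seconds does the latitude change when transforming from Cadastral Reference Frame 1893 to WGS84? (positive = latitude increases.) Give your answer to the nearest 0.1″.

Δφ = 5.5″

1″ of latitude = 30.90 m, so Δφ = 170.0 / 30.90 = 5.502″.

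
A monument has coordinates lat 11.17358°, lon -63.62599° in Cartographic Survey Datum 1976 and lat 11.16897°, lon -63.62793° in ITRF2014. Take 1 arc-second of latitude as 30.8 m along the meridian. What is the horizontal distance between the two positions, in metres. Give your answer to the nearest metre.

553 m

Δφ = 11.16897° − 11.17358° = -0.00461°; Δλ = -63.62793° − -63.62599° = -0.00194°.
1° of latitude = 3600 × 30.80 = 110880 m.
ΔN = Δφ × 110880 = -511.2 m; ΔE = Δλ × 110880 × cos(11.17358°) = -0.00194 × 110880 × 0.981045 = -211.0 m.
Distance = √(ΔE² + ΔN²) = √((-211.0)² + (-511.2)²) = 553.0 m.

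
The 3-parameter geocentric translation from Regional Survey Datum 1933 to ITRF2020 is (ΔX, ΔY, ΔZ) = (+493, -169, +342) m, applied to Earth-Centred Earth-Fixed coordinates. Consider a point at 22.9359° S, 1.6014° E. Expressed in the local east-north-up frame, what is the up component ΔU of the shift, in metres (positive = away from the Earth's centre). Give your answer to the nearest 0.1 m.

ΔU = 316.2 m

At φ = -22.9359°, λ = 1.6014°: sin φ = -0.389701, cos φ = 0.920941, sin λ = 0.027946, cos λ = 0.999609.
ΔU = cos φ cos λ·ΔX + cos φ sin λ·ΔY + sin φ·ΔZ = (0.920941)(0.999609)(493) + (0.920941)(0.027946)(-169) + (-0.389701)(342) = 316.22 m.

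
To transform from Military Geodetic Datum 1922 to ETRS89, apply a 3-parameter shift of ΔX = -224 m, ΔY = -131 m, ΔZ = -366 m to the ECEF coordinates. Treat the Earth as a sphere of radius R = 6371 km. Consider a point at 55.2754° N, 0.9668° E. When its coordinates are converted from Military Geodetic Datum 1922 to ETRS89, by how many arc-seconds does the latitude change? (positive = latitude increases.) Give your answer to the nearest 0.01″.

sin φ = 0.821900, cos φ = 0.569632, sin λ = 0.016873, cos λ = 0.999858.
North component: ΔN = −sin φ cos λ·ΔX − sin φ sin λ·ΔY + cos φ·ΔZ = −(0.821900)(0.999858)(-224) − (0.821900)(0.016873)(-131) + (0.569632)(-366) = -22.59 m.
1° of latitude spans πR/180 = 111195 m, so Δφ = -22.59 / 111195 × 3600 = -0.731″.

Δφ = -0.73″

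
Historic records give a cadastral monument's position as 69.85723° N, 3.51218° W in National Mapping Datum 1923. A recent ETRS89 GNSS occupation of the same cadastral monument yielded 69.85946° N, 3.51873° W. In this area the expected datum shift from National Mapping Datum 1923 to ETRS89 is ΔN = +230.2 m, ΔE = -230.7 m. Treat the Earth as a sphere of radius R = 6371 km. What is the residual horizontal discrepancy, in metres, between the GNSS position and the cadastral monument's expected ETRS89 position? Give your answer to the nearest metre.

Observed coordinate differences: Δφ = +0.00223°, Δλ = -0.00655°.
Converting to metres (1° lat = 111195 m, cos φ = 0.344361): observed ΔN = 248.0 m, observed ΔE = -250.8 m.
Subtracting the expected shift leaves a residual of 248.0 − (230.2) = 17.8 m north and -250.8 − (-230.7) = -20.1 m east.
Residual distance = √(17.8² + (-20.1)²) = 26.8 m.

27 m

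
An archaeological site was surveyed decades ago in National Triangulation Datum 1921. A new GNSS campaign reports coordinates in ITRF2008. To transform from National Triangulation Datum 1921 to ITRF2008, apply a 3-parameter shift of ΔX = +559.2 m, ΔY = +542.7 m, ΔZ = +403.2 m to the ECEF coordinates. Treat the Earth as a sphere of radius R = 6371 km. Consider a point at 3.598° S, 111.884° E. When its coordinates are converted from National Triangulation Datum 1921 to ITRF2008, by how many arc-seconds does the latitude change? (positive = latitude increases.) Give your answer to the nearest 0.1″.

sin φ = -0.062756, cos φ = 0.998029, sin λ = 0.927940, cos λ = -0.372729.
North component: ΔN = −sin φ cos λ·ΔX − sin φ sin λ·ΔY + cos φ·ΔZ = −(-0.062756)(-0.372729)(559.2) − (-0.062756)(0.927940)(542.7) + (0.998029)(403.2) = 420.93 m.
1° of latitude spans πR/180 = 111195 m, so Δφ = 420.93 / 111195 × 3600 = 13.628″.

Δφ = 13.6″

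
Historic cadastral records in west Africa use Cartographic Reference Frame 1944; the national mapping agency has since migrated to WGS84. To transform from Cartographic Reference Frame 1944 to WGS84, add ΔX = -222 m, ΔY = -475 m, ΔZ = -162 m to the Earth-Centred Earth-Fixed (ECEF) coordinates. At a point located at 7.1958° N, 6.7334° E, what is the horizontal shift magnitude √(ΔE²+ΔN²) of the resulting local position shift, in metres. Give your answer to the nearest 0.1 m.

At φ = 7.1958°, λ = 6.7334°: sin φ = 0.125261, cos φ = 0.992124, sin λ = 0.117250, cos λ = 0.993102.
ΔE = −sin λ·ΔX + cos λ·ΔY = −(0.117250)·(-222) + (0.993102)·(-475) = -445.69 m.
ΔN = −sin φ cos λ·ΔX − sin φ sin λ·ΔY + cos φ·ΔZ = −(0.125261)(0.993102)(-222) − (0.125261)(0.117250)(-475) + (0.992124)(-162) = -126.13 m.
Horizontal magnitude = √(ΔE² + ΔN²) = √((-445.69)² + (-126.13)²) = 463.20 m.

463.2 m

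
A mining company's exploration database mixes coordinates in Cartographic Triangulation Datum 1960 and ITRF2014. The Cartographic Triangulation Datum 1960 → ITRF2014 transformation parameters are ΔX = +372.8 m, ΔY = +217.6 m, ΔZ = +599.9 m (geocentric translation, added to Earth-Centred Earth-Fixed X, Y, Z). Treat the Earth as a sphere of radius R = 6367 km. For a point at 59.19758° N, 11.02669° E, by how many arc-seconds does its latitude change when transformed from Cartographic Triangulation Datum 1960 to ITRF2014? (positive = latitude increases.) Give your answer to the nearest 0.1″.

Δφ = -1.4″

sin φ = 0.858938, cos φ = 0.512079, sin λ = 0.191266, cos λ = 0.981538.
North component: ΔN = −sin φ cos λ·ΔX − sin φ sin λ·ΔY + cos φ·ΔZ = −(0.858938)(0.981538)(372.8) − (0.858938)(0.191266)(217.6) + (0.512079)(599.9) = -42.85 m.
1° of latitude spans πR/180 = 111125 m, so Δφ = -42.85 / 111125 × 3600 = -1.388″.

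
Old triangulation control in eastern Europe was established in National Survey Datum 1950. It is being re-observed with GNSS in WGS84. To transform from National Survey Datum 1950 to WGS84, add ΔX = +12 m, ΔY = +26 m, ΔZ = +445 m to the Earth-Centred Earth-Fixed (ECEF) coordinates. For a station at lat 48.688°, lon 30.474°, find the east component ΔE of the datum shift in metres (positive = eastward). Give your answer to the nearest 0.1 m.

ΔE = 16.3 m

At φ = 48.688°, λ = 30.474°: sin φ = 0.751126, cos φ = 0.660159, sin λ = 0.507147, cos λ = 0.861859.
ΔE = −sin λ·ΔX + cos λ·ΔY = −(0.507147)·(12) + (0.861859)·(26) = 16.32 m.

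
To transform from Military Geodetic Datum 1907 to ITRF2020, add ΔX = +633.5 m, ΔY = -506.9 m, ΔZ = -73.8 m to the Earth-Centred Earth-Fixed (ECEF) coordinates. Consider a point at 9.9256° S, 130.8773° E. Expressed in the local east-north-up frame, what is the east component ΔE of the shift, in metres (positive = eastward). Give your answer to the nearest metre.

The local east axis at (φ, λ) is (−sin λ, cos λ, 0), so ΔE = −sin(130.8773°)·633.5 + cos(130.8773°)·(-506.9) = -147.26 m.

ΔE = -147 m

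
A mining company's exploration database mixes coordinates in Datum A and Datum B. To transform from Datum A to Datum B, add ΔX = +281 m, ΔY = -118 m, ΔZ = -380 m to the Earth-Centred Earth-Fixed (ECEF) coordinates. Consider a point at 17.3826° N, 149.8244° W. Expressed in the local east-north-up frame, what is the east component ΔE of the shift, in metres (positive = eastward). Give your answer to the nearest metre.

At φ = 17.3826°, λ = -149.8244°: sin φ = 0.298751, cos φ = 0.954331, sin λ = -0.502652, cos λ = -0.864489.
ΔE = −sin λ·ΔX + cos λ·ΔY = −(-0.502652)·(281) + (-0.864489)·(-118) = 243.25 m.

ΔE = 243 m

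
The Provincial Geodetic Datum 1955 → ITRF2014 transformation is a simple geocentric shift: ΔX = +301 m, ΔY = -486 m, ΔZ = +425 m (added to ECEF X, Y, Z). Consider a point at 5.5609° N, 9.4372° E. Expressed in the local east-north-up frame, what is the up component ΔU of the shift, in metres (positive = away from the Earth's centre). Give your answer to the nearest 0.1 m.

At φ = 5.5609°, λ = 9.4372°: sin φ = 0.096904, cos φ = 0.995294, sin λ = 0.163966, cos λ = 0.986466.
ΔU = cos φ cos λ·ΔX + cos φ sin λ·ΔY + sin φ·ΔZ = (0.995294)(0.986466)(301) + (0.995294)(0.163966)(-486) + (0.096904)(425) = 257.40 m.

ΔU = 257.4 m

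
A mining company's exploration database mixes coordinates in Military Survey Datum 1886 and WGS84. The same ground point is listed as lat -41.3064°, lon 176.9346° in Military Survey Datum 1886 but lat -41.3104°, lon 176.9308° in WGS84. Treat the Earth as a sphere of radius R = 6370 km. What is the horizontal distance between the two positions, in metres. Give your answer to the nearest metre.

546 m

Δφ = -41.3104° − -41.3064° = -0.0040°; Δλ = 176.9308° − 176.9346° = -0.0038°.
1° along a meridian = πR/180 = 111177 m.
ΔN = Δφ × 111177 = -444.7 m; ΔE = Δλ × 111177 × cos(-41.3064°) = -0.0038 × 111177 × 0.751190 = -317.4 m.
Distance = √(ΔE² + ΔN²) = √((-317.4)² + (-444.7)²) = 546.3 m.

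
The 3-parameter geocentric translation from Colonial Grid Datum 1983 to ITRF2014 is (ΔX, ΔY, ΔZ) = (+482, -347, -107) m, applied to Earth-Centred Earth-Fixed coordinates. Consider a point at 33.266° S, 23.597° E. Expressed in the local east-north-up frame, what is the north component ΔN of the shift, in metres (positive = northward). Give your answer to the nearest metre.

ΔN = 77 m

At φ = -33.266°, λ = 23.597°: sin φ = -0.548527, cos φ = 0.836133, sin λ = 0.400301, cos λ = 0.916384.
ΔN = −sin φ cos λ·ΔX − sin φ sin λ·ΔY + cos φ·ΔZ = −(-0.548527)(0.916384)(482) − (-0.548527)(0.400301)(-347) + (0.836133)(-107) = 76.62 m.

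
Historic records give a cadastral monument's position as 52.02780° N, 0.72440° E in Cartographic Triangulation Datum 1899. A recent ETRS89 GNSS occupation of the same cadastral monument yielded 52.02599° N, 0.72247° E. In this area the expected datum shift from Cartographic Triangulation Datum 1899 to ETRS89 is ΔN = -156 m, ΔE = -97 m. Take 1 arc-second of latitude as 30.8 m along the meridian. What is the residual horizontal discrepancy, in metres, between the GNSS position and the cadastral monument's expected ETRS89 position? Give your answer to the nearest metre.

Observed coordinate differences: Δφ = -0.00181°, Δλ = -0.00193°.
Converting to metres (1° lat = 110880 m, cos φ = 0.615279): observed ΔN = -200.7 m, observed ΔE = -131.7 m.
Subtracting the expected shift leaves a residual of -200.7 − (-156) = -44.7 m north and -131.7 − (-97) = -34.7 m east.
Residual distance = √((-44.7)² + (-34.7)²) = 56.6 m.

57 m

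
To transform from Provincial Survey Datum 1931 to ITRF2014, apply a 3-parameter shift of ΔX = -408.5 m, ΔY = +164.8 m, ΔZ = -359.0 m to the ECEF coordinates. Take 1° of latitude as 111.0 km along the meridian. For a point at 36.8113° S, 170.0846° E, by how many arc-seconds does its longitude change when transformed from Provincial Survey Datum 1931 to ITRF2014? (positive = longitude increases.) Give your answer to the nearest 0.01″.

Δλ = -3.73″

sin φ = -0.599182, cos φ = 0.800613, sin λ = 0.172194, cos λ = -0.985063.
East component: ΔE = −sin λ·ΔX + cos λ·ΔY = −(0.172194)(-408.5) + (-0.985063)(164.8) = -92.00 m.
1° of latitude spans 111000 m; at latitude φ, 1° of longitude spans that × cos φ = 88868.1 m, so Δλ = -92.00 / 88868.1 × 3600 = -3.727″.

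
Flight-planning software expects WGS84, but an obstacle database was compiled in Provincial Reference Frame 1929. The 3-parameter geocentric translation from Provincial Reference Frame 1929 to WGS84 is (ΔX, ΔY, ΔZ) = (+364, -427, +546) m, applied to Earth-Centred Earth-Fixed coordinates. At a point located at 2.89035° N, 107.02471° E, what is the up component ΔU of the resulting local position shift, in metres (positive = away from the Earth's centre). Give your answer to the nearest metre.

At φ = 2.89035°, λ = 107.02471°: sin φ = 0.050425, cos φ = 0.998728, sin λ = 0.956179, cos λ = -0.292784.
ΔU = cos φ cos λ·ΔX + cos φ sin λ·ΔY + sin φ·ΔZ = (0.998728)(-0.292784)(364) + (0.998728)(0.956179)(-427) + (0.050425)(546) = -486.67 m.

ΔU = -487 m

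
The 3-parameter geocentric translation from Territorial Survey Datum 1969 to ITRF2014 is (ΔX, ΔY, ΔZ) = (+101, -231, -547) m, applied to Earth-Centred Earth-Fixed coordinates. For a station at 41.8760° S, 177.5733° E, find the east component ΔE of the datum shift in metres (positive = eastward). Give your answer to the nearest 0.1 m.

The local east axis at (φ, λ) is (−sin λ, cos λ, 0), so ΔE = −sin(177.5733°)·101 + cos(177.5733°)·(-231) = 226.52 m.

ΔE = 226.5 m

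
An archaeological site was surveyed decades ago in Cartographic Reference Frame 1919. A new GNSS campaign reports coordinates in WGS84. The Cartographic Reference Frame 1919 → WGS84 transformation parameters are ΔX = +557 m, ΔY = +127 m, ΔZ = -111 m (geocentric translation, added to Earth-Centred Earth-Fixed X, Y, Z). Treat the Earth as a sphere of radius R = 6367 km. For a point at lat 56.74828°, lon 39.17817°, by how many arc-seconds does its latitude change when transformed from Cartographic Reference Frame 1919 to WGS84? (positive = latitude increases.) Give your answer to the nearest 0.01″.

Δφ = -15.84″

sin φ = 0.836270, cos φ = 0.548318, sin λ = 0.631734, cos λ = 0.775185.
North component: ΔN = −sin φ cos λ·ΔX − sin φ sin λ·ΔY + cos φ·ΔZ = −(0.836270)(0.775185)(557) − (0.836270)(0.631734)(127) + (0.548318)(-111) = -489.04 m.
1° of latitude spans πR/180 = 111125 m, so Δφ = -489.04 / 111125 × 3600 = -15.843″.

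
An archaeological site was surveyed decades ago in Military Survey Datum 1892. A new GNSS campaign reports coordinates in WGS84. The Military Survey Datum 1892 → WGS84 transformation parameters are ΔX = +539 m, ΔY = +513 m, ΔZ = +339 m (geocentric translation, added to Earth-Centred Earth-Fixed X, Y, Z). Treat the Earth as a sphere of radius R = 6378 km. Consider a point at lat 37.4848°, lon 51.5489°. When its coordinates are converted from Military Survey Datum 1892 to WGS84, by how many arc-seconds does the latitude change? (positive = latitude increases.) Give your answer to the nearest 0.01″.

sin φ = 0.608551, cos φ = 0.793515, sin λ = 0.783139, cos λ = 0.621846.
North component: ΔN = −sin φ cos λ·ΔX − sin φ sin λ·ΔY + cos φ·ΔZ = −(0.608551)(0.621846)(539) − (0.608551)(0.783139)(513) + (0.793515)(339) = -179.46 m.
1° of latitude spans πR/180 = 111317 m, so Δφ = -179.46 / 111317 × 3600 = -5.804″.

Δφ = -5.80″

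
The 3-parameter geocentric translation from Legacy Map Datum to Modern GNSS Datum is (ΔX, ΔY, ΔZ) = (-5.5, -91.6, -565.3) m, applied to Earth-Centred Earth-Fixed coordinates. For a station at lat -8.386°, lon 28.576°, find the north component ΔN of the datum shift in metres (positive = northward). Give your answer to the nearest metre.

At φ = -8.386°, λ = 28.576°: sin φ = -0.145841, cos φ = 0.989308, sin λ = 0.478324, cos λ = 0.878183.
ΔN = −sin φ cos λ·ΔX − sin φ sin λ·ΔY + cos φ·ΔZ = −(-0.145841)(0.878183)(-5.5) − (-0.145841)(0.478324)(-91.6) + (0.989308)(-565.3) = -566.35 m.

ΔN = -566 m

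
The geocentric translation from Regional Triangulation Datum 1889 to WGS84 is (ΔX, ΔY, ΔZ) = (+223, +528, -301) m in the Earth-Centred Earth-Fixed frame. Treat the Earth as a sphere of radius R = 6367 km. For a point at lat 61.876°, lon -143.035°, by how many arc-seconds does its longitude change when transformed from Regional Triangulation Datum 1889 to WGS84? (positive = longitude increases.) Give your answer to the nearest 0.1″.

sin φ = 0.881929, cos φ = 0.471381, sin λ = -0.601327, cos λ = -0.799003.
East component: ΔE = −sin λ·ΔX + cos λ·ΔY = −(-0.601327)(223) + (-0.799003)(528) = -287.78 m.
1° of latitude spans πR/180 = 111125 m; at latitude φ, 1° of longitude spans that × cos φ = 52382.3 m, so Δλ = -287.78 / 52382.3 × 3600 = -19.778″.

Δλ = -19.8″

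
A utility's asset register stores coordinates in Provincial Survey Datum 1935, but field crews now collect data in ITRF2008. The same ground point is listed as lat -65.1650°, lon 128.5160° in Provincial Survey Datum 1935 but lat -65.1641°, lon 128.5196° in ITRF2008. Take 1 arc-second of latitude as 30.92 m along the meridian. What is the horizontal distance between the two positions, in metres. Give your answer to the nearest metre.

Δφ = -65.1641° − -65.1650° = +0.0009°; Δλ = 128.5196° − 128.5160° = +0.0036°.
1° of latitude = 3600 × 30.92 = 111312 m.
ΔN = Δφ × 111312 = 100.2 m; ΔE = Δλ × 111312 × cos(-65.1650°) = +0.0036 × 111312 × 0.420007 = 168.3 m.
Distance = √(ΔE² + ΔN²) = √(168.3² + 100.2²) = 195.9 m.

196 m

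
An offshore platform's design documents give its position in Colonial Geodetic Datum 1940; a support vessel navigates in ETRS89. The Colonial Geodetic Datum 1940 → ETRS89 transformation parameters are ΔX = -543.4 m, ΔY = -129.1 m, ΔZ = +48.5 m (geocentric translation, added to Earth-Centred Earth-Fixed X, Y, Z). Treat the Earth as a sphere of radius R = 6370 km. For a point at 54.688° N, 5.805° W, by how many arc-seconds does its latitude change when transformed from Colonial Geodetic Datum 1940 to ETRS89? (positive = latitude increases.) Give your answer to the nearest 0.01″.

sin φ = 0.816017, cos φ = 0.578029, sin λ = -0.101143, cos λ = 0.994872.
North component: ΔN = −sin φ cos λ·ΔX − sin φ sin λ·ΔY + cos φ·ΔZ = −(0.816017)(0.994872)(-543.4) − (0.816017)(-0.101143)(-129.1) + (0.578029)(48.5) = 458.53 m.
1° of latitude spans πR/180 = 111177 m, so Δφ = 458.53 / 111177 × 3600 = 14.847″.

Δφ = 14.85″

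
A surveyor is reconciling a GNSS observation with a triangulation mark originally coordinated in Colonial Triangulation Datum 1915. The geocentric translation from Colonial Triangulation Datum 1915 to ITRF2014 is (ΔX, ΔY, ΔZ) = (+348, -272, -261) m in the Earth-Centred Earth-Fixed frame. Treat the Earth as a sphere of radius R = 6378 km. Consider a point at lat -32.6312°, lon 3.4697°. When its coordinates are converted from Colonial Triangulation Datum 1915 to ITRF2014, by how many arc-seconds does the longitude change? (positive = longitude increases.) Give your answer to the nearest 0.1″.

sin φ = -0.539229, cos φ = 0.842159, sin λ = 0.060521, cos λ = 0.998167.
East component: ΔE = −sin λ·ΔX + cos λ·ΔY = −(0.060521)(348) + (0.998167)(-272) = -292.56 m.
1° of latitude spans πR/180 = 111317 m; at latitude φ, 1° of longitude spans that × cos φ = 93746.7 m, so Δλ = -292.56 / 93746.7 × 3600 = -11.235″.

Δλ = -11.2″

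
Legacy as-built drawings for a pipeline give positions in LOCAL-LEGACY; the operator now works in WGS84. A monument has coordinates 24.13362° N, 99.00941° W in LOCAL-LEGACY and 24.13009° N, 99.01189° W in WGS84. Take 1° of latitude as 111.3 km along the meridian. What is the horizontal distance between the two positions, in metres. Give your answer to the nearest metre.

467 m

Δφ = 24.13009° − 24.13362° = -0.00353°; Δλ = -99.01189° − -99.00941° = -0.00248°.
ΔN = Δφ × 111300 = -392.9 m; ΔE = Δλ × 111300 × cos(24.13362°) = -0.00248 × 111300 × 0.912594 = -251.9 m.
Distance = √(ΔE² + ΔN²) = √((-251.9)² + (-392.9)²) = 466.7 m.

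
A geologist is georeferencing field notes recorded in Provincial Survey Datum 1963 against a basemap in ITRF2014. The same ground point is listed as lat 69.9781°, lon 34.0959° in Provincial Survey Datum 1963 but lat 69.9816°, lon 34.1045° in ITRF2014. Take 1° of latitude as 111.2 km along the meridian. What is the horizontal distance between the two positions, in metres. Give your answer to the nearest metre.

Δφ = 69.9816° − 69.9781° = +0.0035°; Δλ = 34.1045° − 34.0959° = +0.0086°.
ΔN = Δφ × 111200 = 389.2 m; ΔE = Δλ × 111200 × cos(69.9781°) = +0.0086 × 111200 × 0.342379 = 327.4 m.
Distance = √(ΔE² + ΔN²) = √(327.4² + 389.2²) = 508.6 m.

509 m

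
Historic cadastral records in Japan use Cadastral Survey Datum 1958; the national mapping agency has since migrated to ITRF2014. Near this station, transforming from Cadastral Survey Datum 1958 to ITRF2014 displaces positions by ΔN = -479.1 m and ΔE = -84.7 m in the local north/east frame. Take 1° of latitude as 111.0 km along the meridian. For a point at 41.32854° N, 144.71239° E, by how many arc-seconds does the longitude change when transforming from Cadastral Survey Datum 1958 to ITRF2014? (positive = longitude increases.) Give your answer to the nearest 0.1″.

Δλ = -3.7″

At latitude 41.32854°, cos φ = 0.750935.
1° of longitude at this latitude = 111.0 × cos φ = 83.35 km, so Δλ = -84.7 / 83353.8 = -0.0010162° = -3.658″.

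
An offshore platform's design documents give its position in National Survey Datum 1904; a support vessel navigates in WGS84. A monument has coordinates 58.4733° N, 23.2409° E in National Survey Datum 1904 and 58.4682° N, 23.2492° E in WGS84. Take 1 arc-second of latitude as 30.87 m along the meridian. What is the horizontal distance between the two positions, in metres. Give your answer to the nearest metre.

744 m

Δφ = 58.4682° − 58.4733° = -0.0051°; Δλ = 23.2492° − 23.2409° = +0.0083°.
1° of latitude = 3600 × 30.87 = 111132 m.
ΔN = Δφ × 111132 = -566.8 m; ΔE = Δλ × 111132 × cos(58.4733°) = +0.0083 × 111132 × 0.522896 = 482.3 m.
Distance = √(ΔE² + ΔN²) = √(482.3² + (-566.8)²) = 744.2 m.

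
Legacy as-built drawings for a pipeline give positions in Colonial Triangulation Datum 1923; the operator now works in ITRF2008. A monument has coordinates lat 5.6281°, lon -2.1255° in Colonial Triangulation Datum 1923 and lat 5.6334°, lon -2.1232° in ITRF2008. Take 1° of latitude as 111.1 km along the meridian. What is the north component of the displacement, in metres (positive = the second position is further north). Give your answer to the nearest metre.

ΔN = 589 m

Δφ = 5.6334° − 5.6281° = +0.0053°; Δλ = -2.1232° − -2.1255° = +0.0023°.
ΔN = Δφ × 111100 = 588.8 m; ΔE = Δλ × 111100 × cos(5.6281°) = +0.0023 × 111100 × 0.995179 = 254.3 m.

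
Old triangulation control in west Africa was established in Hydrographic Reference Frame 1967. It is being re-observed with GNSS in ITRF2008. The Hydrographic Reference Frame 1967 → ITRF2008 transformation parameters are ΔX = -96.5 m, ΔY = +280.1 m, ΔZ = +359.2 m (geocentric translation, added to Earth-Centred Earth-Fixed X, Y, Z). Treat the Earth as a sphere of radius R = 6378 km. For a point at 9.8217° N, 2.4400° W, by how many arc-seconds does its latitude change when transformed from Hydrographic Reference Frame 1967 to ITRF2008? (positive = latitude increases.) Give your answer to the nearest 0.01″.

sin φ = 0.170583, cos φ = 0.985343, sin λ = -0.042573, cos λ = 0.999093.
North component: ΔN = −sin φ cos λ·ΔX − sin φ sin λ·ΔY + cos φ·ΔZ = −(0.170583)(0.999093)(-96.5) − (0.170583)(-0.042573)(280.1) + (0.985343)(359.2) = 372.42 m.
1° of latitude spans πR/180 = 111317 m, so Δφ = 372.42 / 111317 × 3600 = 12.044″.

Δφ = 12.04″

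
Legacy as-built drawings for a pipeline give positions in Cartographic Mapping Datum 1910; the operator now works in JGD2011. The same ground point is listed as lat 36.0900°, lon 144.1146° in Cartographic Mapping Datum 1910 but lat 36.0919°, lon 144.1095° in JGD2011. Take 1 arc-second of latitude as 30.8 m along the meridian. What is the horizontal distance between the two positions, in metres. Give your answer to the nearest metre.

503 m

Δφ = 36.0919° − 36.0900° = +0.0019°; Δλ = 144.1095° − 144.1146° = -0.0051°.
1° of latitude = 3600 × 30.80 = 110880 m.
ΔN = Δφ × 110880 = 210.7 m; ΔE = Δλ × 110880 × cos(36.0900°) = -0.0051 × 110880 × 0.808093 = -457.0 m.
Distance = √(ΔE² + ΔN²) = √((-457.0)² + 210.7²) = 503.2 m.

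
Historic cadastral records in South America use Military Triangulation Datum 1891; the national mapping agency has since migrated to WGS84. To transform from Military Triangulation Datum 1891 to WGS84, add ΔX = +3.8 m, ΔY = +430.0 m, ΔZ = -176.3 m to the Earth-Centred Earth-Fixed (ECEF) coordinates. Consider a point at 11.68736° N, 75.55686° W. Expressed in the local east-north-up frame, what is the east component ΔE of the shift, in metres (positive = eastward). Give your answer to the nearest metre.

ΔE = 111 m

The local east axis at (φ, λ) is (−sin λ, cos λ, 0), so ΔE = −sin(-75.55686°)·3.8 + cos(-75.55686°)·430.0 = 110.93 m.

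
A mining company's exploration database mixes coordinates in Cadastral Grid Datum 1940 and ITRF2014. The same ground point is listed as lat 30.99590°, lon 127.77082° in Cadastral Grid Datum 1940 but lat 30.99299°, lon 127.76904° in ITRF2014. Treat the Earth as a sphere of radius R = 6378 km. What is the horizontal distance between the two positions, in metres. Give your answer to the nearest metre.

366 m

Δφ = 30.99299° − 30.99590° = -0.00291°; Δλ = 127.76904° − 127.77082° = -0.00178°.
1° along a meridian = πR/180 = 111317 m.
ΔN = Δφ × 111317 = -323.9 m; ΔE = Δλ × 111317 × cos(30.99590°) = -0.00178 × 111317 × 0.857204 = -169.9 m.
Distance = √(ΔE² + ΔN²) = √((-169.9)² + (-323.9)²) = 365.8 m.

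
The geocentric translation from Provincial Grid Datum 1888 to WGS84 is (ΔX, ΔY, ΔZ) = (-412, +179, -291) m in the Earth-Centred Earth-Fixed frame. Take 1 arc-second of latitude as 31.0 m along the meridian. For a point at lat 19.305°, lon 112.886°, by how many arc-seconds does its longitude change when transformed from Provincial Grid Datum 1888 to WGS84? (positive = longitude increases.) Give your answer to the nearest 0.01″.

sin φ = 0.330597, cos φ = 0.943772, sin λ = 0.921280, cos λ = -0.388899.
East component: ΔE = −sin λ·ΔX + cos λ·ΔY = −(0.921280)(-412) + (-0.388899)(179) = 309.95 m.
1° of latitude spans 3600 × 31.00 = 111600 m; at latitude φ, 1° of longitude spans that × cos φ = 105325.0 m, so Δλ = 309.95 / 105325.0 × 3600 = 10.594″.

Δλ = 10.59″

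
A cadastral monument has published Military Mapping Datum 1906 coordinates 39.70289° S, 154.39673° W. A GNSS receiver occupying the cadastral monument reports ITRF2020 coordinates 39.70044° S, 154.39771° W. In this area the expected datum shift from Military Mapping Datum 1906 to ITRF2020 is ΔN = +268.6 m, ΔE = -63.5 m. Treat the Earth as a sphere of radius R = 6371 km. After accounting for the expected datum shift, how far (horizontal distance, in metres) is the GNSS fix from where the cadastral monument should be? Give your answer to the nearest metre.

21 m

Observed coordinate differences: Δφ = +0.00245°, Δλ = -0.00098°.
Converting to metres (1° lat = 111195 m, cos φ = 0.769367): observed ΔN = 272.4 m, observed ΔE = -83.8 m.
Subtracting the expected shift leaves a residual of 272.4 − (268.6) = 3.8 m north and -83.8 − (-63.5) = -20.3 m east.
Residual distance = √(3.8² + (-20.3)²) = 20.7 m.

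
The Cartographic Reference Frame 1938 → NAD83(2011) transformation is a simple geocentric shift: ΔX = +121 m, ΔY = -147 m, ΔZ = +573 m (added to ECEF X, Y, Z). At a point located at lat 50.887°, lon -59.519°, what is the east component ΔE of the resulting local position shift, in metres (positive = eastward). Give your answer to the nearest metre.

At φ = 50.887°, λ = -59.519°: sin φ = 0.775903, cos φ = 0.630852, sin λ = -0.861797, cos λ = 0.507253.
ΔE = −sin λ·ΔX + cos λ·ΔY = −(-0.861797)·(121) + (0.507253)·(-147) = 29.71 m.

ΔE = 30 m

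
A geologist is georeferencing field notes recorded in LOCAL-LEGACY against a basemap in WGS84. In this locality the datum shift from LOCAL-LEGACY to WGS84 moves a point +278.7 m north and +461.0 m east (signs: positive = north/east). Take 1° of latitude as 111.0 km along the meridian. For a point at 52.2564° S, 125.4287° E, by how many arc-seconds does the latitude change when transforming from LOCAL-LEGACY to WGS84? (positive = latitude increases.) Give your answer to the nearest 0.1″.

Δφ = 9.0″

1° of latitude = 111.0 km, so Δφ = 278.7 / 111000 = 0.0025108° = 9.039″.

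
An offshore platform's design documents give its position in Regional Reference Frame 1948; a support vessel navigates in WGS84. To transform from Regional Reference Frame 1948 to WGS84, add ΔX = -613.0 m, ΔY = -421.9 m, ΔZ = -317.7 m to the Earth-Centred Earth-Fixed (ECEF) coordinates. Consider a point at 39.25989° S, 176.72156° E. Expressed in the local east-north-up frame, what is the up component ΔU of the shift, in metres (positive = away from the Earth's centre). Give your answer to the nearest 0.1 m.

ΔU = 656.2 m

At φ = -39.25989°, λ = 176.72156°: sin φ = -0.632839, cos φ = 0.774283, sin λ = 0.057188, cos λ = -0.998363.
ΔU = cos φ cos λ·ΔX + cos φ sin λ·ΔY + sin φ·ΔZ = (0.774283)(-0.998363)(-613.0) + (0.774283)(0.057188)(-421.9) + (-0.632839)(-317.7) = 656.23 m.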